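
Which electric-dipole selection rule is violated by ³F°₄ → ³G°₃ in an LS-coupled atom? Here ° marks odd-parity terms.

parity

Reading off the term symbols: S 1→1, L 3→4, J 4→3, parity odd→odd.
Parity must change: odd → odd — violated.
ΔS = 0: S: 1 → 1 — satisfied.
ΔL = 0, ±1 (not L=0↔0): L: 3 → 4, ΔL = +1 — satisfied.
ΔJ = 0, ±1 (not J=0↔0): J: 4 → 3, ΔJ = -1 — satisfied.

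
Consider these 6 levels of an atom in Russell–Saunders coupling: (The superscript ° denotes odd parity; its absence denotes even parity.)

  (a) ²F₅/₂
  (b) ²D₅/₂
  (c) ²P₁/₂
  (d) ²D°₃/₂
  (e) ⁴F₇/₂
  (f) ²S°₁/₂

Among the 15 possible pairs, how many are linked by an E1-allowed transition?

(a)–(b): forbidden (parity).
(a)–(c): forbidden (parity, ΔL, ΔJ).
(a)–(d): allowed.
(a)–(e): forbidden (parity, ΔS).
(a)–(f): forbidden (ΔL, ΔJ).
(b)–(c): forbidden (parity, ΔJ).
(b)–(d): allowed.
(b)–(e): forbidden (parity, ΔS).
(b)–(f): forbidden (ΔL, ΔJ).
(c)–(d): allowed.
(c)–(e): forbidden (parity, ΔS, ΔL, ΔJ).
(c)–(f): allowed.
(d)–(e): forbidden (ΔS, ΔJ).
(d)–(f): forbidden (parity, ΔL).
(e)–(f): forbidden (ΔS, ΔL, ΔJ).
Allowed pairs: 4 of 15.

4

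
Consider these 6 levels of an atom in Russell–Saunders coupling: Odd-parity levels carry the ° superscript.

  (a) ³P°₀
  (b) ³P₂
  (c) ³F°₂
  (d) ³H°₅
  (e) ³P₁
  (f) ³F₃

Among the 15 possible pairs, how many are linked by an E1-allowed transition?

2

(a)–(b): forbidden (ΔJ).
(a)–(c): forbidden (parity, ΔL, ΔJ).
(a)–(d): forbidden (parity, ΔL, ΔJ).
(a)–(e): allowed.
(a)–(f): forbidden (ΔL, ΔJ).
(b)–(c): forbidden (ΔL).
(b)–(d): forbidden (ΔL, ΔJ).
(b)–(e): forbidden (parity).
(b)–(f): forbidden (parity, ΔL).
(c)–(d): forbidden (parity, ΔL, ΔJ).
(c)–(e): forbidden (ΔL).
(c)–(f): allowed.
(d)–(e): forbidden (ΔL, ΔJ).
(d)–(f): forbidden (ΔL, ΔJ).
(e)–(f): forbidden (parity, ΔL, ΔJ).
Allowed pairs: 2 of 15.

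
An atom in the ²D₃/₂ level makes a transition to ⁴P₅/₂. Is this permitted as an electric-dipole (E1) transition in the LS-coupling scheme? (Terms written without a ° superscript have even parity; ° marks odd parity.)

Initial level: S=1/2, L=2, J=3/2, parity even. Final level: S=3/2, L=1, J=5/2, parity even.
Parity must change: even → even — fails.
ΔS = 0: S: 1/2 → 3/2 — fails.
ΔL = 0, ±1 (not L=0↔0): L: 2 → 1, ΔL = -1 — ok.
ΔJ = 0, ±1 (not J=0↔0): J: 3/2 → 5/2, ΔJ = +1 — ok.
Rule(s) violated: parity, ΔS.

forbidden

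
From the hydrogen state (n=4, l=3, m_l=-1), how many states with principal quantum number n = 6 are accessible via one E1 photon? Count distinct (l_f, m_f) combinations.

E1 requires Δl = ±1, so l_f ∈ {2, 4}; with 0 ≤ l_f ≤ n_f−1 = 5, the allowed l_f values are {2, 4}.
For l_f = 2: m_f ∈ {m_i−1, m_i, m_i+1} ∩ [−2, 2] = {-2, -1, 0} → 3 states.
For l_f = 4: m_f ∈ {m_i−1, m_i, m_i+1} ∩ [−4, 4] = {-2, -1, 0} → 3 states.
Total: 6.

6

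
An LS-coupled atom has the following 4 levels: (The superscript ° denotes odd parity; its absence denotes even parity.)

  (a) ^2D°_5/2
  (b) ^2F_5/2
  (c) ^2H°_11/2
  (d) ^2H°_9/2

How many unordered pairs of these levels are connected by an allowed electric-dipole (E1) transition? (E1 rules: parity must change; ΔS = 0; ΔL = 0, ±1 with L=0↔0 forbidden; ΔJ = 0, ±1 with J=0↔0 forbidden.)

1

(a)–(b): allowed.
(a)–(c): forbidden (parity, ΔL, ΔJ).
(a)–(d): forbidden (parity, ΔL, ΔJ).
(b)–(c): forbidden (ΔL, ΔJ).
(b)–(d): forbidden (ΔL, ΔJ).
(c)–(d): forbidden (parity).
Allowed pairs: 1 of 6.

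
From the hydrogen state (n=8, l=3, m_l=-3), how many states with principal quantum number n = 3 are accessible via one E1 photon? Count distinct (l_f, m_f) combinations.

E1 requires Δl = ±1, so l_f ∈ {2, 4}; with 0 ≤ l_f ≤ n_f−1 = 2, the allowed l_f values are {2}.
For l_f = 2: m_f ∈ {m_i−1, m_i, m_i+1} ∩ [−2, 2] = {-2} → 1 state.
Total: 1.

1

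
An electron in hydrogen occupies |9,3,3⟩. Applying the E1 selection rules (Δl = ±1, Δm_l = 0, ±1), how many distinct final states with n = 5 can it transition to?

4

E1 requires Δl = ±1, so l_f ∈ {2, 4}; with 0 ≤ l_f ≤ n_f−1 = 4, the allowed l_f values are {2, 4}.
For l_f = 2: m_f ∈ {m_i−1, m_i, m_i+1} ∩ [−2, 2] = {2} → 1 state.
For l_f = 4: m_f ∈ {m_i−1, m_i, m_i+1} ∩ [−4, 4] = {2, 3, 4} → 3 states.
Total: 4.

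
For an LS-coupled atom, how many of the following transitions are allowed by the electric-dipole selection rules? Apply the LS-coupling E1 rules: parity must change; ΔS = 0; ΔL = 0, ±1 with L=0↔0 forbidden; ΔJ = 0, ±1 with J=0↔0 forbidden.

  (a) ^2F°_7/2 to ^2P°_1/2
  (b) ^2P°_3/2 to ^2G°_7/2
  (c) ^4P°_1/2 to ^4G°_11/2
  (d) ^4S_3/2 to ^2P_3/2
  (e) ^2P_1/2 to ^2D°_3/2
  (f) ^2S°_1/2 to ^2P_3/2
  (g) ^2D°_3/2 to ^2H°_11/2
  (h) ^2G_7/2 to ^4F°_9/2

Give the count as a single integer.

2

(a) forbidden (parity, ΔL, ΔJ fail)
(b) forbidden (parity, ΔL, ΔJ fail)
(c) forbidden (parity, ΔL, ΔJ fail)
(d) forbidden (parity, ΔS fail)
(e) allowed
(f) allowed
(g) forbidden (parity, ΔL, ΔJ fail)
(h) forbidden (ΔS fails)
Total allowed: 2 of 8.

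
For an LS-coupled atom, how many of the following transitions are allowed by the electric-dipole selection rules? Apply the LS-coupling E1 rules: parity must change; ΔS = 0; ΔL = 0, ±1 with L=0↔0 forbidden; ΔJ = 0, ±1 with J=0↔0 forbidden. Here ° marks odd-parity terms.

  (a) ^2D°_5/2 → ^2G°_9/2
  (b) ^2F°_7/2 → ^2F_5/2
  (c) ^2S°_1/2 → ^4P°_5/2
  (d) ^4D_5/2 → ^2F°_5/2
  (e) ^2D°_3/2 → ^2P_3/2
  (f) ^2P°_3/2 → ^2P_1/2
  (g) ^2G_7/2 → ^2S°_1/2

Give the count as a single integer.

3

(a) forbidden (parity, ΔL, ΔJ fail)
(b) allowed
(c) forbidden (parity, ΔS, ΔJ fail)
(d) forbidden (ΔS fails)
(e) allowed
(f) allowed
(g) forbidden (ΔL, ΔJ fail)
Total allowed: 3 of 7.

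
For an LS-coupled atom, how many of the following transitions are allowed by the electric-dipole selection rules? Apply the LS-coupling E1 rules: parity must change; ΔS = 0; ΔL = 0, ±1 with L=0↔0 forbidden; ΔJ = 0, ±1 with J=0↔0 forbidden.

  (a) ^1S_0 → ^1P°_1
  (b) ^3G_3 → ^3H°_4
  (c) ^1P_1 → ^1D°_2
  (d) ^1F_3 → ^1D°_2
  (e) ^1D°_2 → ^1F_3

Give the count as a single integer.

(a) allowed
(b) allowed
(c) allowed
(d) allowed
(e) allowed
Total allowed: 5 of 5.

5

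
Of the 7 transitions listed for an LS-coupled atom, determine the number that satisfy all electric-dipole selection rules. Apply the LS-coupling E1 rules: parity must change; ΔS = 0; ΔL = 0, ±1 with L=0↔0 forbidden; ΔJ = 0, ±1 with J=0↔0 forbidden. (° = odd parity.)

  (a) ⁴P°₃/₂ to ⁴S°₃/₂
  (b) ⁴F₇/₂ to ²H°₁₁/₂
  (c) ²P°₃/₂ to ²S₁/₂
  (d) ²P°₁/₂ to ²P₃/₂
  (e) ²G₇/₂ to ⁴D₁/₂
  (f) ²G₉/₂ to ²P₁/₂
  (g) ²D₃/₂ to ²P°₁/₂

(a) forbidden (parity fails)
(b) forbidden (ΔS, ΔL, ΔJ fail)
(c) allowed
(d) allowed
(e) forbidden (parity, ΔS, ΔL, ΔJ fail)
(f) forbidden (parity, ΔL, ΔJ fail)
(g) allowed
Total allowed: 3 of 7.

3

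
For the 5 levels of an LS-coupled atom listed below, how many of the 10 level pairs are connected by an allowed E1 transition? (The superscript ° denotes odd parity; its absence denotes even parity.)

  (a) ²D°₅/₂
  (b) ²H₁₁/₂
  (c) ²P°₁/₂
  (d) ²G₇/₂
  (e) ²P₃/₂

2

(a)–(b): forbidden (ΔL, ΔJ).
(a)–(c): forbidden (parity, ΔJ).
(a)–(d): forbidden (ΔL).
(a)–(e): allowed.
(b)–(c): forbidden (ΔL, ΔJ).
(b)–(d): forbidden (parity, ΔJ).
(b)–(e): forbidden (parity, ΔL, ΔJ).
(c)–(d): forbidden (ΔL, ΔJ).
(c)–(e): allowed.
(d)–(e): forbidden (parity, ΔL, ΔJ).
Allowed pairs: 2 of 10.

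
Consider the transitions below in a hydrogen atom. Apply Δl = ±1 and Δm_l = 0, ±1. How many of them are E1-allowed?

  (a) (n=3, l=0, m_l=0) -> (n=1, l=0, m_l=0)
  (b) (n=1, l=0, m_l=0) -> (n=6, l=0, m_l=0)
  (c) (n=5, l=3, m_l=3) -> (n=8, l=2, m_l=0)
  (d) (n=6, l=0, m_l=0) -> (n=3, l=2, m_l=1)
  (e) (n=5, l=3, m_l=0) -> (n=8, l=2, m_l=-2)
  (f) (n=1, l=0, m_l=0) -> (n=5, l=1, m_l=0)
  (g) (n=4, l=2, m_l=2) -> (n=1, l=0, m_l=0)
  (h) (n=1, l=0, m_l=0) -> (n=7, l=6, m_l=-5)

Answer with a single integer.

(a) forbidden — Δl = +0 (E1 requires Δl = ±1)
(b) forbidden — Δl = +0 (E1 requires Δl = ±1)
(c) forbidden — Δm_l = -3 (E1 requires Δm_l = 0, ±1)
(d) forbidden — Δl = +2 (E1 requires Δl = ±1)
(e) forbidden — Δm_l = -2 (E1 requires Δm_l = 0, ±1)
(f) allowed
(g) forbidden — Δl = -2 (E1 requires Δl = ±1); Δm_l = -2 (E1 requires Δm_l = 0, ±1)
(h) forbidden — Δl = +6 (E1 requires Δl = ±1); Δm_l = -5 (E1 requires Δm_l = 0, ±1)
Total allowed: 1 of 8.

1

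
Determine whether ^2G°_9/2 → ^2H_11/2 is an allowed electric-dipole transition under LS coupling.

allowed

Parity must change: odd → even — satisfied.
ΔS = 0: S: 1/2 → 1/2 — satisfied.
ΔL = 0, ±1 (not L=0↔0): L: 4 → 5, ΔL = +1 — satisfied.
ΔJ = 0, ±1 (not J=0↔0): J: 9/2 → 11/2, ΔJ = +1 — satisfied.
All four E1 rules are satisfied.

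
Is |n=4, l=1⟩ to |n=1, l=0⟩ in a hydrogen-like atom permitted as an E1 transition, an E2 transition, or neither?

Δl = 0 − 1 = -1; l_i + l_f = 1.
E1 (Δl = ±1): satisfied.
E2 (Δl = 0,±2, l_i+l_f ≥ 2): not satisfied.

E1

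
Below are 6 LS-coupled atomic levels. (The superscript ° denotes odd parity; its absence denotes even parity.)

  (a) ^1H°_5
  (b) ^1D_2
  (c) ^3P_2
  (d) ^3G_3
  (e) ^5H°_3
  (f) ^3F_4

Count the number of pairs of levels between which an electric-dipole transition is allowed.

(a)–(b): forbidden (ΔL, ΔJ).
(a)–(c): forbidden (ΔS, ΔL, ΔJ).
(a)–(d): forbidden (ΔS, ΔJ).
(a)–(e): forbidden (parity, ΔS, ΔJ).
(a)–(f): forbidden (ΔS, ΔL).
(b)–(c): forbidden (parity, ΔS).
(b)–(d): forbidden (parity, ΔS, ΔL).
(b)–(e): forbidden (ΔS, ΔL).
(b)–(f): forbidden (parity, ΔS, ΔJ).
(c)–(d): forbidden (parity, ΔL).
(c)–(e): forbidden (ΔS, ΔL).
(c)–(f): forbidden (parity, ΔL, ΔJ).
(d)–(e): forbidden (ΔS).
(d)–(f): forbidden (parity).
(e)–(f): forbidden (ΔS, ΔL).
Allowed pairs: 0 of 15.

0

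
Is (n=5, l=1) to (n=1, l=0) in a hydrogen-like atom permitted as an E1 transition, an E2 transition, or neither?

Δl = 0 − 1 = -1; l_i + l_f = 1.
E1 (Δl = ±1): satisfied.
E2 (Δl = 0,±2, l_i+l_f ≥ 2): not satisfied.

E1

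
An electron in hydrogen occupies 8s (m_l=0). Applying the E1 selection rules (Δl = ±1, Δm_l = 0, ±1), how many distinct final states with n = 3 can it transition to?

E1 requires Δl = ±1, so l_f ∈ {-1, 1}; with 0 ≤ l_f ≤ n_f−1 = 2, the allowed l_f values are {1}.
For l_f = 1: m_f ∈ {m_i−1, m_i, m_i+1} ∩ [−1, 1] = {-1, 0, 1} → 3 states.
Total: 3.

3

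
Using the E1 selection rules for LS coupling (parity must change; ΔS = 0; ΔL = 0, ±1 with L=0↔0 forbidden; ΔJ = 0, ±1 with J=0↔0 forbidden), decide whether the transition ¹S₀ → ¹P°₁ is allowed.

allowed

Reading off the term symbols: S 0→0, L 0→1, J 0→1, parity even→odd.
ΔL = 0, ±1 (not L=0↔0): L: 0 → 1, ΔL = +1 — passes.
ΔJ = 0, ±1 (not J=0↔0): J: 0 → 1, ΔJ = +1 — passes.
ΔS = 0: S: 0 → 0 — passes.
Parity must change: even → odd — passes.
All four E1 rules are satisfied.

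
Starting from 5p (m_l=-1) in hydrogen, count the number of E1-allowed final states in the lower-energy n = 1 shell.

1

E1 requires Δl = ±1, so l_f ∈ {0, 2}; with 0 ≤ l_f ≤ n_f−1 = 0, the allowed l_f values are {0}.
For l_f = 0: m_f ∈ {m_i−1, m_i, m_i+1} ∩ [−0, 0] = {0} → 1 state.
Total: 1.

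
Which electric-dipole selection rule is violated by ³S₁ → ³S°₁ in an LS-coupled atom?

Reading off the term symbols: S 1→1, L 0→0, J 1→1, parity even→odd.
ΔS = 0: S: 1 → 1 — ✓.
ΔL = 0, ±1 (not L=0↔0): L: 0 → 0, ΔL = +0 — ✗.
Parity must change: even → odd — ✓.
ΔJ = 0, ±1 (not J=0↔0): J: 1 → 1, ΔJ = +0 — ✓.

the L=0 ↔ L=0 exclusion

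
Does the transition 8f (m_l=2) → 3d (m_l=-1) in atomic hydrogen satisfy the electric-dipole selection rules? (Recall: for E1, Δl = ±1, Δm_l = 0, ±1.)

l: 3 → 2 (Δl = -1). Δl = ±1 ok.
Δm_l = -1 − (2) = -3. E1 requires Δm_l = 0, ±1: fails.
The transition is electric-dipole forbidden.

forbidden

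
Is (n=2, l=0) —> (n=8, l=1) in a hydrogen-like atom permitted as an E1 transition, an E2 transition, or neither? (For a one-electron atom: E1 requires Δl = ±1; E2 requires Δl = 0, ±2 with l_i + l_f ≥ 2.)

E1

Δl = 1 − 0 = +1; l_i + l_f = 1.
E1 (Δl = ±1): satisfied.
E2 (Δl = 0,±2, l_i+l_f ≥ 2): not satisfied.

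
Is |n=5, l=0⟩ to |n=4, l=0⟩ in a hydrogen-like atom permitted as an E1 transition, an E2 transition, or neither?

Δl = 0 − 0 = +0; l_i + l_f = 0.
E1 (Δl = ±1): not satisfied.
E2 (Δl = 0,±2, l_i+l_f ≥ 2): not satisfied.

neither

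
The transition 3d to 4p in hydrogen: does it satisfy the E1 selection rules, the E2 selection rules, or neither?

E1

Δl = 1 − 2 = -1; l_i + l_f = 3.
E1 (Δl = ±1): satisfied.
E2 (Δl = 0,±2, l_i+l_f ≥ 2): not satisfied.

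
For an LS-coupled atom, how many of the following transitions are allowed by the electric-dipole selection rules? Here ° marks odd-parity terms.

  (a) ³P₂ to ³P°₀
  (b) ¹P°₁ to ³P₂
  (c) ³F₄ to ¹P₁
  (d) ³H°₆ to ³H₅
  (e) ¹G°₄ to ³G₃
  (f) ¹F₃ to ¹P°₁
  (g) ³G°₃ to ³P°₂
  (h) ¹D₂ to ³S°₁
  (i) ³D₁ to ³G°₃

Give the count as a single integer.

(a) forbidden (ΔJ fails)
(b) forbidden (ΔS fails)
(c) forbidden (parity, ΔS, ΔL, ΔJ fail)
(d) allowed
(e) forbidden (ΔS fails)
(f) forbidden (ΔL, ΔJ fail)
(g) forbidden (parity, ΔL fail)
(h) forbidden (ΔS, ΔL fail)
(i) forbidden (ΔL, ΔJ fail)
Total allowed: 1 of 9.

1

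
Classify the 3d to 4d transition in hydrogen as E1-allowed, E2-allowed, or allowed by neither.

Δl = 2 − 2 = +0; l_i + l_f = 4.
E1 (Δl = ±1): not satisfied.
E2 (Δl = 0,±2, l_i+l_f ≥ 2): satisfied.

E2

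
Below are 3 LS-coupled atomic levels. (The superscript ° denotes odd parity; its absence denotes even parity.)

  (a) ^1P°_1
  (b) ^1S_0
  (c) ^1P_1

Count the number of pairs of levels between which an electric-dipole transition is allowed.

2

(a)–(b): allowed.
(a)–(c): allowed.
(b)–(c): forbidden (parity).
Allowed pairs: 2 of 3.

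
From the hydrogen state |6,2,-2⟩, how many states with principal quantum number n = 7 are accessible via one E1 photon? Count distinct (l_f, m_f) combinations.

E1 requires Δl = ±1, so l_f ∈ {1, 3}; with 0 ≤ l_f ≤ n_f−1 = 6, the allowed l_f values are {1, 3}.
For l_f = 1: m_f ∈ {m_i−1, m_i, m_i+1} ∩ [−1, 1] = {-1} → 1 state.
For l_f = 3: m_f ∈ {m_i−1, m_i, m_i+1} ∩ [−3, 3] = {-3, -2, -1} → 3 states.
Total: 4.

4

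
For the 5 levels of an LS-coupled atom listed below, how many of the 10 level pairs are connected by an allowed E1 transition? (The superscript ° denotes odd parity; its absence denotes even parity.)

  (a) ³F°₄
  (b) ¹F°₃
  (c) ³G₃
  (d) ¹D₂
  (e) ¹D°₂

3

(a)–(b): forbidden (parity, ΔS).
(a)–(c): allowed.
(a)–(d): forbidden (ΔS, ΔJ).
(a)–(e): forbidden (parity, ΔS, ΔJ).
(b)–(c): forbidden (ΔS).
(b)–(d): allowed.
(b)–(e): forbidden (parity).
(c)–(d): forbidden (parity, ΔS, ΔL).
(c)–(e): forbidden (ΔS, ΔL).
(d)–(e): allowed.
Allowed pairs: 3 of 10.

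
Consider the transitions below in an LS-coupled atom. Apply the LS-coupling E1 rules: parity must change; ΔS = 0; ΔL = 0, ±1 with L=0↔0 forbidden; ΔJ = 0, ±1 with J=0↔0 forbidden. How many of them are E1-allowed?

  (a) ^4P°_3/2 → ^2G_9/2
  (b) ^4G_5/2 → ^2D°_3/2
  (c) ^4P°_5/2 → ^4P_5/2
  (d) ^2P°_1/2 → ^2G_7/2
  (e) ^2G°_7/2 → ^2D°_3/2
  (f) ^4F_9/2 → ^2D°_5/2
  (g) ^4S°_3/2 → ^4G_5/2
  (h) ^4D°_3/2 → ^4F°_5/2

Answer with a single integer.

1

(a) forbidden (ΔS, ΔL, ΔJ fail)
(b) forbidden (ΔS, ΔL fail)
(c) allowed
(d) forbidden (ΔL, ΔJ fail)
(e) forbidden (parity, ΔL, ΔJ fail)
(f) forbidden (ΔS, ΔJ fail)
(g) forbidden (ΔL fails)
(h) forbidden (parity fails)
Total allowed: 1 of 8.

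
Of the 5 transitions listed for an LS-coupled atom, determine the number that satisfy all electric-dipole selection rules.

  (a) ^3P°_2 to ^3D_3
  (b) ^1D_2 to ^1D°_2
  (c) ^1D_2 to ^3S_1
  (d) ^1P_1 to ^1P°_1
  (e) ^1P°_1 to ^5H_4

(a) allowed
(b) allowed
(c) forbidden (parity, ΔS, ΔL fail)
(d) allowed
(e) forbidden (ΔS, ΔL, ΔJ fail)
Total allowed: 3 of 5.

3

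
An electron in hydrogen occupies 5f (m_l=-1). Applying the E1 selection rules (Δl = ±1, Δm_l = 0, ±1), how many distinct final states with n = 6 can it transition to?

E1 requires Δl = ±1, so l_f ∈ {2, 4}; with 0 ≤ l_f ≤ n_f−1 = 5, the allowed l_f values are {2, 4}.
For l_f = 2: m_f ∈ {m_i−1, m_i, m_i+1} ∩ [−2, 2] = {-2, -1, 0} → 3 states.
For l_f = 4: m_f ∈ {m_i−1, m_i, m_i+1} ∩ [−4, 4] = {-2, -1, 0} → 3 states.
Total: 6.

6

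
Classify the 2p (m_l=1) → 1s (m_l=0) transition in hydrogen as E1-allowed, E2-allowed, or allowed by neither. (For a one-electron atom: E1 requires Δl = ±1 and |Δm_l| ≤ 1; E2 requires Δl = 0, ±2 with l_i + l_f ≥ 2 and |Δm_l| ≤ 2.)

E1

Δl = 0 − 1 = -1; l_i + l_f = 1.
Δm_l = -1.
E1 (Δl = ±1, |Δm_l| ≤ 1): satisfied.
E2 (Δl = 0,±2, l_i+l_f ≥ 2, |Δm_l| ≤ 2): not satisfied.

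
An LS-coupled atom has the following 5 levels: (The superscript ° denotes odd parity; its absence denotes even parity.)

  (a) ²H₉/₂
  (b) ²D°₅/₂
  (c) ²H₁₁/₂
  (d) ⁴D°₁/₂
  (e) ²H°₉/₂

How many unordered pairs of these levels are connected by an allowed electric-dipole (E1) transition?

2

(a)–(b): forbidden (ΔL, ΔJ).
(a)–(c): forbidden (parity).
(a)–(d): forbidden (ΔS, ΔL, ΔJ).
(a)–(e): allowed.
(b)–(c): forbidden (ΔL, ΔJ).
(b)–(d): forbidden (parity, ΔS, ΔJ).
(b)–(e): forbidden (parity, ΔL, ΔJ).
(c)–(d): forbidden (ΔS, ΔL, ΔJ).
(c)–(e): allowed.
(d)–(e): forbidden (parity, ΔS, ΔL, ΔJ).
Allowed pairs: 2 of 10.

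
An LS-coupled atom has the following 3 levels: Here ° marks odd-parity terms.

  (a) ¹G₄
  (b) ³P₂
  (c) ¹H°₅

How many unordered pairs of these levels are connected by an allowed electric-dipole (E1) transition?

1

(a)–(b): forbidden (parity, ΔS, ΔL, ΔJ).
(a)–(c): allowed.
(b)–(c): forbidden (ΔS, ΔL, ΔJ).
Allowed pairs: 1 of 3.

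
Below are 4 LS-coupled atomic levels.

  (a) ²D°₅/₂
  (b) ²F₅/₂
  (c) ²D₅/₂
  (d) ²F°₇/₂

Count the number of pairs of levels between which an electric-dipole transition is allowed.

4

(a)–(b): allowed.
(a)–(c): allowed.
(a)–(d): forbidden (parity).
(b)–(c): forbidden (parity).
(b)–(d): allowed.
(c)–(d): allowed.
Allowed pairs: 4 of 6.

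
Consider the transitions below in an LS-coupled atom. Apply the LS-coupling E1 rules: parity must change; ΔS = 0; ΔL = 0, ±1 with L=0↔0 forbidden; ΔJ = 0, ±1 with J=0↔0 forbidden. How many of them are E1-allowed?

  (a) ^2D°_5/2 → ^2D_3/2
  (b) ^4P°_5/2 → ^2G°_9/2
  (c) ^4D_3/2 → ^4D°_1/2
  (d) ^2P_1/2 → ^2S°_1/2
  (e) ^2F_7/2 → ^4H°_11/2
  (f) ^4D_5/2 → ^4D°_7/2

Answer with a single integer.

(a) allowed
(b) forbidden (parity, ΔS, ΔL, ΔJ fail)
(c) allowed
(d) allowed
(e) forbidden (ΔS, ΔL, ΔJ fail)
(f) allowed
Total allowed: 4 of 6.

4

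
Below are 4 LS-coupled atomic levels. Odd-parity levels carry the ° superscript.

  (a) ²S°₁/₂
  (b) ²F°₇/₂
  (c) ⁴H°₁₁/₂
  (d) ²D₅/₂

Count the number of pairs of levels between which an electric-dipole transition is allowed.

1

(a)–(b): forbidden (parity, ΔL, ΔJ).
(a)–(c): forbidden (parity, ΔS, ΔL, ΔJ).
(a)–(d): forbidden (ΔL, ΔJ).
(b)–(c): forbidden (parity, ΔS, ΔL, ΔJ).
(b)–(d): allowed.
(c)–(d): forbidden (ΔS, ΔL, ΔJ).
Allowed pairs: 1 of 6.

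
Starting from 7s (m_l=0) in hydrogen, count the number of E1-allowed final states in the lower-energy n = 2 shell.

3

E1 requires Δl = ±1, so l_f ∈ {-1, 1}; with 0 ≤ l_f ≤ n_f−1 = 1, the allowed l_f values are {1}.
For l_f = 1: m_f ∈ {m_i−1, m_i, m_i+1} ∩ [−1, 1] = {-1, 0, 1} → 3 states.
Total: 3.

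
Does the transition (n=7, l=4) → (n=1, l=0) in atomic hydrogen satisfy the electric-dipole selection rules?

forbidden

Δl = 0 − 4 = -4; the E1 rule Δl = ±1 is fails.
The transition is electric-dipole forbidden.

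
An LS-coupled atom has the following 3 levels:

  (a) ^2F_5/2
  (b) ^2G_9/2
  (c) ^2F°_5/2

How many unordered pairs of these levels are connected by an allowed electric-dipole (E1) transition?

1

(a)–(b): forbidden (parity, ΔJ).
(a)–(c): allowed.
(b)–(c): forbidden (ΔJ).
Allowed pairs: 1 of 3.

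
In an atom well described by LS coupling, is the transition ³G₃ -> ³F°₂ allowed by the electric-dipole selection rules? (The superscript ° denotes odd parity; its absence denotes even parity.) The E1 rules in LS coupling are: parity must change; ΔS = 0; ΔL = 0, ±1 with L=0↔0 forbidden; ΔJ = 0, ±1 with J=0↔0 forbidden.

allowed

ΔJ = 0, ±1 (not J=0↔0): J: 3 → 2, ΔJ = -1 — ok.
ΔL = 0, ±1 (not L=0↔0): L: 4 → 3, ΔL = -1 — ok.
Parity must change: even → odd — ok.
ΔS = 0: S: 1 → 1 — ok.
All four E1 rules are satisfied.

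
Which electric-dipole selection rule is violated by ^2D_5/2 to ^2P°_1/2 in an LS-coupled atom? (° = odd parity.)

the ΔJ = 0, ±1 rule

ΔJ = 0, ±1 (not J=0↔0): J: 5/2 → 1/2, ΔJ = -2 — ✗.
ΔL = 0, ±1 (not L=0↔0): L: 2 → 1, ΔL = -1 — ✓.
ΔS = 0: S: 1/2 → 1/2 — ✓.
Parity must change: even → odd — ✓.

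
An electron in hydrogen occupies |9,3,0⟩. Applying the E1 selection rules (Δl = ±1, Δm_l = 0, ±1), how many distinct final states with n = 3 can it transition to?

E1 requires Δl = ±1, so l_f ∈ {2, 4}; with 0 ≤ l_f ≤ n_f−1 = 2, the allowed l_f values are {2}.
For l_f = 2: m_f ∈ {m_i−1, m_i, m_i+1} ∩ [−2, 2] = {-1, 0, 1} → 3 states.
Total: 3.

3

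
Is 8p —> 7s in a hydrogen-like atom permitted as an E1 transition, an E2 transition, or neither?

Δl = 0 − 1 = -1; l_i + l_f = 1.
E1 (Δl = ±1): satisfied.
E2 (Δl = 0,±2, l_i+l_f ≥ 2): not satisfied.

E1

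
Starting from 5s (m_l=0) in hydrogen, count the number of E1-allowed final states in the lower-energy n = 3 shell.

E1 requires Δl = ±1, so l_f ∈ {-1, 1}; with 0 ≤ l_f ≤ n_f−1 = 2, the allowed l_f values are {1}.
For l_f = 1: m_f ∈ {m_i−1, m_i, m_i+1} ∩ [−1, 1] = {-1, 0, 1} → 3 states.
Total: 3.

3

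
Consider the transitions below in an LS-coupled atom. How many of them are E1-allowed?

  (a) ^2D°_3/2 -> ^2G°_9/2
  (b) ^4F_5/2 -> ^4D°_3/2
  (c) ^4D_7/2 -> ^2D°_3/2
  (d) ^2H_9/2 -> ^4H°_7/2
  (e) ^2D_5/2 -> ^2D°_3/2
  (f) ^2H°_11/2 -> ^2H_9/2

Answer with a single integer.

3

(a) forbidden (parity, ΔL, ΔJ fail)
(b) allowed
(c) forbidden (ΔS, ΔJ fail)
(d) forbidden (ΔS fails)
(e) allowed
(f) allowed
Total allowed: 3 of 6.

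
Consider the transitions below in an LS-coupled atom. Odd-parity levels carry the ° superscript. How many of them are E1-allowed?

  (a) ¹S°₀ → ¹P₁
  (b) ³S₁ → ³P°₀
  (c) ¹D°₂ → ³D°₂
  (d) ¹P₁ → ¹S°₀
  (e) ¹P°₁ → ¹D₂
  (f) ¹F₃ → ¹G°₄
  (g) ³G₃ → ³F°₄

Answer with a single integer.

(a) allowed
(b) allowed
(c) forbidden (parity, ΔS fail)
(d) allowed
(e) allowed
(f) allowed
(g) allowed
Total allowed: 6 of 7.

6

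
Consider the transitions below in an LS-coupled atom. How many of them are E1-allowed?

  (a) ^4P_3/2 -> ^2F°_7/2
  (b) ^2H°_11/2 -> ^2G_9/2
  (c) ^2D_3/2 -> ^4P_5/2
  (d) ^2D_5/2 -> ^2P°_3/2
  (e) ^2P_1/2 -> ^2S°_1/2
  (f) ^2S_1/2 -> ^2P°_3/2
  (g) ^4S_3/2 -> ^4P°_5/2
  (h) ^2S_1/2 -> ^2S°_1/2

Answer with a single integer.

5

(a) forbidden (ΔS, ΔL, ΔJ fail)
(b) allowed
(c) forbidden (parity, ΔS fail)
(d) allowed
(e) allowed
(f) allowed
(g) allowed
(h) forbidden (ΔL fails)
Total allowed: 5 of 8.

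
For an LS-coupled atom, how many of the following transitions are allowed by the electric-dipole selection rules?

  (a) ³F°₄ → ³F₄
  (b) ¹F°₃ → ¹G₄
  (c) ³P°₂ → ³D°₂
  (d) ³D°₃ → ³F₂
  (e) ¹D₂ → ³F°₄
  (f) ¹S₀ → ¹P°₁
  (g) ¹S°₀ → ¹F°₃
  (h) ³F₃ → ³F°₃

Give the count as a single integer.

(a) allowed
(b) allowed
(c) forbidden (parity fails)
(d) allowed
(e) forbidden (ΔS, ΔJ fail)
(f) allowed
(g) forbidden (parity, ΔL, ΔJ fail)
(h) allowed
Total allowed: 5 of 8.

5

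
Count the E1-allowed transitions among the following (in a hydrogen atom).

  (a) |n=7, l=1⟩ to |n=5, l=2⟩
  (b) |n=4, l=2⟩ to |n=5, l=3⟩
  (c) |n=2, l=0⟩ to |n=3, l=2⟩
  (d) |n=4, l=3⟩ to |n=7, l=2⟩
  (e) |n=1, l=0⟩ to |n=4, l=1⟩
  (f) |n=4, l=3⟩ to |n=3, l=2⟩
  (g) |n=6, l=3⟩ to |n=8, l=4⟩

6

(a) allowed
(b) allowed
(c) forbidden — Δl = +2 (E1 requires Δl = ±1)
(d) allowed
(e) allowed
(f) allowed
(g) allowed
Total allowed: 6 of 7.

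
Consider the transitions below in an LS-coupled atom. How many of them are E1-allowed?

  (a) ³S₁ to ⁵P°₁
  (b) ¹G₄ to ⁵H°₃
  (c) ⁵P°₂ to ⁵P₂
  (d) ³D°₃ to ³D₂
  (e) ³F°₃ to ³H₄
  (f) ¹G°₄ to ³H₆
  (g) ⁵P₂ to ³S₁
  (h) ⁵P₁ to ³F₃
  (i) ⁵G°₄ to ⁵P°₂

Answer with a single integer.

(a) forbidden (ΔS fails)
(b) forbidden (ΔS fails)
(c) allowed
(d) allowed
(e) forbidden (ΔL fails)
(f) forbidden (ΔS, ΔJ fail)
(g) forbidden (parity, ΔS fail)
(h) forbidden (parity, ΔS, ΔL, ΔJ fail)
(i) forbidden (parity, ΔL, ΔJ fail)
Total allowed: 2 of 9.

2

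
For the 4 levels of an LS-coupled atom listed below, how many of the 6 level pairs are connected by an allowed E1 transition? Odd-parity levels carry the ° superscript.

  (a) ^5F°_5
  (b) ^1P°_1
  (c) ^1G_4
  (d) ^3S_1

(a)–(b): forbidden (parity, ΔS, ΔL, ΔJ).
(a)–(c): forbidden (ΔS).
(a)–(d): forbidden (ΔS, ΔL, ΔJ).
(b)–(c): forbidden (ΔL, ΔJ).
(b)–(d): forbidden (ΔS).
(c)–(d): forbidden (parity, ΔS, ΔL, ΔJ).
Allowed pairs: 0 of 6.

0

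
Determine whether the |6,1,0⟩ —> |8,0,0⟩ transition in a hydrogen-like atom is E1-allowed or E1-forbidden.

allowed

Δl = 0 − 1 = -1; the E1 rule Δl = ±1 is ✓.
Δm_l = 0 − (0) = +0. E1 requires Δm_l = 0, ±1: ✓.
All E1 selection rules are satisfied.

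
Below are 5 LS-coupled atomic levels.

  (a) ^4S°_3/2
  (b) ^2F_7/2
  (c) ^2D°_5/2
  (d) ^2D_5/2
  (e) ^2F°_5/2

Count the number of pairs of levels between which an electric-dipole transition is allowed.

(a)–(b): forbidden (ΔS, ΔL, ΔJ).
(a)–(c): forbidden (parity, ΔS, ΔL).
(a)–(d): forbidden (ΔS, ΔL).
(a)–(e): forbidden (parity, ΔS, ΔL).
(b)–(c): allowed.
(b)–(d): forbidden (parity).
(b)–(e): allowed.
(c)–(d): allowed.
(c)–(e): forbidden (parity).
(d)–(e): allowed.
Allowed pairs: 4 of 10.

4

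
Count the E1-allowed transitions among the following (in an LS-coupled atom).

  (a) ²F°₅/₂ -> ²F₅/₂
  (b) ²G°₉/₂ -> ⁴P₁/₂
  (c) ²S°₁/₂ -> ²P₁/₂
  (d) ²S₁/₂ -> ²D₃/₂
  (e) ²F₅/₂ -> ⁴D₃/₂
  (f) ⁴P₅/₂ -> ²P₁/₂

2

(a) allowed
(b) forbidden (ΔS, ΔL, ΔJ fail)
(c) allowed
(d) forbidden (parity, ΔL fail)
(e) forbidden (parity, ΔS fail)
(f) forbidden (parity, ΔS, ΔJ fail)
Total allowed: 2 of 6.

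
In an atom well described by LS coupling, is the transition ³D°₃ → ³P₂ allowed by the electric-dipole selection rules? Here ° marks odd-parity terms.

allowed

Initial level: S=1, L=2, J=3, parity odd. Final level: S=1, L=1, J=2, parity even.
Parity must change: odd → even — ✓.
ΔS = 0: S: 1 → 1 — ✓.
ΔL = 0, ±1 (not L=0↔0): L: 2 → 1, ΔL = -1 — ✓.
ΔJ = 0, ±1 (not J=0↔0): J: 3 → 2, ΔJ = -1 — ✓.
All four E1 rules are satisfied.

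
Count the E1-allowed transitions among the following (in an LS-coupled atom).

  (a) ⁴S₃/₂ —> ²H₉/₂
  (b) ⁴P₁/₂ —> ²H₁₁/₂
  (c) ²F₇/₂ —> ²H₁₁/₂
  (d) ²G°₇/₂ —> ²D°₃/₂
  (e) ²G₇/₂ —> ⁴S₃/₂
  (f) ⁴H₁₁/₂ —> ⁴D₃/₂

(a) forbidden (parity, ΔS, ΔL, ΔJ fail)
(b) forbidden (parity, ΔS, ΔL, ΔJ fail)
(c) forbidden (parity, ΔL, ΔJ fail)
(d) forbidden (parity, ΔL, ΔJ fail)
(e) forbidden (parity, ΔS, ΔL, ΔJ fail)
(f) forbidden (parity, ΔL, ΔJ fail)
Total allowed: 0 of 6.

0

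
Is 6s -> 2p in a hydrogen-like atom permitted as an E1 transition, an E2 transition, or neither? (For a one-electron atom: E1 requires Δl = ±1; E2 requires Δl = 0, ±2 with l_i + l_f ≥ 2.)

E1

Δl = 1 − 0 = +1; l_i + l_f = 1.
E1 (Δl = ±1): satisfied.
E2 (Δl = 0,±2, l_i+l_f ≥ 2): not satisfied.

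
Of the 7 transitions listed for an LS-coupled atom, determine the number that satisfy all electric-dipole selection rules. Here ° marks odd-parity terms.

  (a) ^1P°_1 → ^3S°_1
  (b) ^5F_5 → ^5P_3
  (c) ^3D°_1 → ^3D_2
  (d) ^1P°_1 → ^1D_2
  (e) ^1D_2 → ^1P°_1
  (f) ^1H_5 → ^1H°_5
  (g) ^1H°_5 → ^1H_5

5

(a) forbidden (parity, ΔS fail)
(b) forbidden (parity, ΔL, ΔJ fail)
(c) allowed
(d) allowed
(e) allowed
(f) allowed
(g) allowed
Total allowed: 5 of 7.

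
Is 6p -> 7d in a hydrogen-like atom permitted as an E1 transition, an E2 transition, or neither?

E1

Δl = 2 − 1 = +1; l_i + l_f = 3.
E1 (Δl = ±1): satisfied.
E2 (Δl = 0,±2, l_i+l_f ≥ 2): not satisfied.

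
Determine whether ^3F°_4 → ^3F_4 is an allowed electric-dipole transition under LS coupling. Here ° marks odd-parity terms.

Reading off the term symbols: S 1→1, L 3→3, J 4→4, parity odd→even.
Parity must change: odd → even — satisfied.
ΔS = 0: S: 1 → 1 — satisfied.
ΔL = 0, ±1 (not L=0↔0): L: 3 → 3, ΔL = +0 — satisfied.
ΔJ = 0, ±1 (not J=0↔0): J: 4 → 4, ΔJ = +0 — satisfied.
All four E1 rules are satisfied.

allowed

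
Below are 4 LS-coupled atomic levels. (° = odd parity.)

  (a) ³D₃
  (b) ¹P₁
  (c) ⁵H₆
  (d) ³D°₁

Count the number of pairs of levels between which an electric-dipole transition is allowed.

0

(a)–(b): forbidden (parity, ΔS, ΔJ).
(a)–(c): forbidden (parity, ΔS, ΔL, ΔJ).
(a)–(d): forbidden (ΔJ).
(b)–(c): forbidden (parity, ΔS, ΔL, ΔJ).
(b)–(d): forbidden (ΔS).
(c)–(d): forbidden (ΔS, ΔL, ΔJ).
Allowed pairs: 0 of 6.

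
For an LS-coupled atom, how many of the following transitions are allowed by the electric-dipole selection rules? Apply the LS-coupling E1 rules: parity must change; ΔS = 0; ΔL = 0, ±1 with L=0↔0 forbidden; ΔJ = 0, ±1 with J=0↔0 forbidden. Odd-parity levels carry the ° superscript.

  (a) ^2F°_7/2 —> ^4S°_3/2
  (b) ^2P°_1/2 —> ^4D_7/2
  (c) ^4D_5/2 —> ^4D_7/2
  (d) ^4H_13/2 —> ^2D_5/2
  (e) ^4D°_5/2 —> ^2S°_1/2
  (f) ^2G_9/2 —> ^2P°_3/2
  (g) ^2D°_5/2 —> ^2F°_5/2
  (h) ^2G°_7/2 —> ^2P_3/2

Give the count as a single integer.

0

(a) forbidden (parity, ΔS, ΔL, ΔJ fail)
(b) forbidden (ΔS, ΔJ fail)
(c) forbidden (parity fails)
(d) forbidden (parity, ΔS, ΔL, ΔJ fail)
(e) forbidden (parity, ΔS, ΔL, ΔJ fail)
(f) forbidden (ΔL, ΔJ fail)
(g) forbidden (parity fails)
(h) forbidden (ΔL, ΔJ fail)
Total allowed: 0 of 8.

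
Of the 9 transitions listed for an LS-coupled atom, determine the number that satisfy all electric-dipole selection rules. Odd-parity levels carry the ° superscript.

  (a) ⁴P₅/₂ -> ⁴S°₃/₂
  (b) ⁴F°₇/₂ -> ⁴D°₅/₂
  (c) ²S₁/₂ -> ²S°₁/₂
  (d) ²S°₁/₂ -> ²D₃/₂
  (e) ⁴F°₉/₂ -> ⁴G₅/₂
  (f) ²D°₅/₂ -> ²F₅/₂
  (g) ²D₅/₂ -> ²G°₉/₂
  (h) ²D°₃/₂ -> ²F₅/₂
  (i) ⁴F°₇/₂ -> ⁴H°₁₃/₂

3

(a) allowed
(b) forbidden (parity fails)
(c) forbidden (ΔL fails)
(d) forbidden (ΔL fails)
(e) forbidden (ΔJ fails)
(f) allowed
(g) forbidden (ΔL, ΔJ fail)
(h) allowed
(i) forbidden (parity, ΔL, ΔJ fail)
Total allowed: 3 of 9.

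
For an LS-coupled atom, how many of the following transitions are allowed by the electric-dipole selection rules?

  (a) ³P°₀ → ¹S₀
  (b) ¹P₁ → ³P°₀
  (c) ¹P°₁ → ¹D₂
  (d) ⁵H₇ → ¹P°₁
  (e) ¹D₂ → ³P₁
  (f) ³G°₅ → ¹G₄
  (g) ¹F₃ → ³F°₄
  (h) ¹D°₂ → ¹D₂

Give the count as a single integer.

(a) forbidden (ΔS, ΔJ fail)
(b) forbidden (ΔS fails)
(c) allowed
(d) forbidden (ΔS, ΔL, ΔJ fail)
(e) forbidden (parity, ΔS fail)
(f) forbidden (ΔS fails)
(g) forbidden (ΔS fails)
(h) allowed
Total allowed: 2 of 8.

2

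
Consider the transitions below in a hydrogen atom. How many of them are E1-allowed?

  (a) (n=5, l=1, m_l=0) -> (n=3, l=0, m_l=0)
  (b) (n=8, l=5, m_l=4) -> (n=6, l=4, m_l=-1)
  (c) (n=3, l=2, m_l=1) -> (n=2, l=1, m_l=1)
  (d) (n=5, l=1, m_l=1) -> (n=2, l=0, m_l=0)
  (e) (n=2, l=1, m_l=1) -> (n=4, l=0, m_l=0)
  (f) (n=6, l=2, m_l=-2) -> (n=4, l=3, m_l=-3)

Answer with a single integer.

(a) allowed
(b) forbidden — Δm_l = -5 (E1 requires Δm_l = 0, ±1)
(c) allowed
(d) allowed
(e) allowed
(f) allowed
Total allowed: 5 of 6.

5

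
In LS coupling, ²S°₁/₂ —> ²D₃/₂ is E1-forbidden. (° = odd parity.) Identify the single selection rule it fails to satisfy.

the ΔL = 0, ±1 rule

Parity must change: odd → even — satisfied.
ΔS = 0: S: 1/2 → 1/2 — satisfied.
ΔL = 0, ±1 (not L=0↔0): L: 0 → 2, ΔL = +2 — violated.
ΔJ = 0, ±1 (not J=0↔0): J: 1/2 → 3/2, ΔJ = +1 — satisfied.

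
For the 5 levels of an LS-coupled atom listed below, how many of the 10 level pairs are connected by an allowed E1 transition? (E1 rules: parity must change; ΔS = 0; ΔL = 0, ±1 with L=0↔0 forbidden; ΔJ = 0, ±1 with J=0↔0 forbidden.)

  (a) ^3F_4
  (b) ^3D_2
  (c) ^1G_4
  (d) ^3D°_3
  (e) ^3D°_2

(a)–(b): forbidden (parity, ΔJ).
(a)–(c): forbidden (parity, ΔS).
(a)–(d): allowed.
(a)–(e): forbidden (ΔJ).
(b)–(c): forbidden (parity, ΔS, ΔL, ΔJ).
(b)–(d): allowed.
(b)–(e): allowed.
(c)–(d): forbidden (ΔS, ΔL).
(c)–(e): forbidden (ΔS, ΔL, ΔJ).
(d)–(e): forbidden (parity).
Allowed pairs: 3 of 10.

3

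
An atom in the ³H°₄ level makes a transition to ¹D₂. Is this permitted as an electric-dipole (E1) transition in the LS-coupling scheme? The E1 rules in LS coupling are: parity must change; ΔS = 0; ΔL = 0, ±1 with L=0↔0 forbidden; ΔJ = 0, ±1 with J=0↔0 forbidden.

forbidden

Reading off the term symbols: S 1→0, L 5→2, J 4→2, parity odd→even.
Parity must change: odd → even — passes.
ΔS = 0: S: 1 → 0 — fails.
ΔL = 0, ±1 (not L=0↔0): L: 5 → 2, ΔL = -3 — fails.
ΔJ = 0, ±1 (not J=0↔0): J: 4 → 2, ΔJ = -2 — fails.
Rule(s) violated: ΔS, ΔL, ΔJ.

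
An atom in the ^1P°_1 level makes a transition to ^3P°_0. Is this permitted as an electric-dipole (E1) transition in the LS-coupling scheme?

forbidden

Initial level: S=0, L=1, J=1, parity odd. Final level: S=1, L=1, J=0, parity odd.
Parity must change: odd → odd — fails.
ΔS = 0: S: 0 → 1 — fails.
ΔL = 0, ±1 (not L=0↔0): L: 1 → 1, ΔL = +0 — passes.
ΔJ = 0, ±1 (not J=0↔0): J: 1 → 0, ΔJ = -1 — passes.
Rule(s) violated: parity, ΔS.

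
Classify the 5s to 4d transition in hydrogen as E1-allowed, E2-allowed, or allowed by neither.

Δl = 2 − 0 = +2; l_i + l_f = 2.
E1 (Δl = ±1): not satisfied.
E2 (Δl = 0,±2, l_i+l_f ≥ 2): satisfied.

E2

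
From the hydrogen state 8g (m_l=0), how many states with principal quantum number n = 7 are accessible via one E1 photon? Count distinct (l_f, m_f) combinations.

6

E1 requires Δl = ±1, so l_f ∈ {3, 5}; with 0 ≤ l_f ≤ n_f−1 = 6, the allowed l_f values are {3, 5}.
For l_f = 3: m_f ∈ {m_i−1, m_i, m_i+1} ∩ [−3, 3] = {-1, 0, 1} → 3 states.
For l_f = 5: m_f ∈ {m_i−1, m_i, m_i+1} ∩ [−5, 5] = {-1, 0, 1} → 3 states.
Total: 6.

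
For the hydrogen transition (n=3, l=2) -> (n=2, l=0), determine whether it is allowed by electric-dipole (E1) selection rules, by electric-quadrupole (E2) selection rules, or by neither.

Δl = 0 − 2 = -2; l_i + l_f = 2.
E1 (Δl = ±1): not satisfied.
E2 (Δl = 0,±2, l_i+l_f ≥ 2): satisfied.

E2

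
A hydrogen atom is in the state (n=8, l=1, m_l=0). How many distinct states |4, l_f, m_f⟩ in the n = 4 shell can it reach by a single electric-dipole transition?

E1 requires Δl = ±1, so l_f ∈ {0, 2}; with 0 ≤ l_f ≤ n_f−1 = 3, the allowed l_f values are {0, 2}.
For l_f = 0: m_f ∈ {m_i−1, m_i, m_i+1} ∩ [−0, 0] = {0} → 1 state.
For l_f = 2: m_f ∈ {m_i−1, m_i, m_i+1} ∩ [−2, 2] = {-1, 0, 1} → 3 states.
Total: 4.

4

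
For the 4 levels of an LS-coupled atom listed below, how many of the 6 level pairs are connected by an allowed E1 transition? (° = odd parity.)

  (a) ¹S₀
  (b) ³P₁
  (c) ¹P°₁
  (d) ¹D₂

2

(a)–(b): forbidden (parity, ΔS).
(a)–(c): allowed.
(a)–(d): forbidden (parity, ΔL, ΔJ).
(b)–(c): forbidden (ΔS).
(b)–(d): forbidden (parity, ΔS).
(c)–(d): allowed.
Allowed pairs: 2 of 6.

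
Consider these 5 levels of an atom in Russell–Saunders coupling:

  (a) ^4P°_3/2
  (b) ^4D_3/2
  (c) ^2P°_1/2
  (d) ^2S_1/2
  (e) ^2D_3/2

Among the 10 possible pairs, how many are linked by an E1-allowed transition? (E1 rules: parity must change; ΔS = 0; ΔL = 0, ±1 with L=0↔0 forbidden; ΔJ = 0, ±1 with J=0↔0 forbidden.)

3

(a)–(b): allowed.
(a)–(c): forbidden (parity, ΔS).
(a)–(d): forbidden (ΔS).
(a)–(e): forbidden (ΔS).
(b)–(c): forbidden (ΔS).
(b)–(d): forbidden (parity, ΔS, ΔL).
(b)–(e): forbidden (parity, ΔS).
(c)–(d): allowed.
(c)–(e): allowed.
(d)–(e): forbidden (parity, ΔL).
Allowed pairs: 3 of 10.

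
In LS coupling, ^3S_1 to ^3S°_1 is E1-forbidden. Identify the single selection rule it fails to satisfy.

the L=0 ↔ L=0 exclusion

ΔJ = 0, ±1 (not J=0↔0): J: 1 → 1, ΔJ = +0 — passes.
Parity must change: even → odd — passes.
ΔL = 0, ±1 (not L=0↔0): L: 0 → 0, ΔL = +0 — fails.
ΔS = 0: S: 1 → 1 — passes.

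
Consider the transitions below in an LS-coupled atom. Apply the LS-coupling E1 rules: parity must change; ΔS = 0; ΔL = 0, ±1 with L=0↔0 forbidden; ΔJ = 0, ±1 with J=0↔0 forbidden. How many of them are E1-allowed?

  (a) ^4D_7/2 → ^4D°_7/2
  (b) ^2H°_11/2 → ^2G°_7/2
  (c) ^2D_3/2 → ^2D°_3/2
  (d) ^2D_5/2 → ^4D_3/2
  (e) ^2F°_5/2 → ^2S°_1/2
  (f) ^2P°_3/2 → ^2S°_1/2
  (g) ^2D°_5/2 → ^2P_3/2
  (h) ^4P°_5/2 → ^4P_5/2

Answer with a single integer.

4

(a) allowed
(b) forbidden (parity, ΔJ fail)
(c) allowed
(d) forbidden (parity, ΔS fail)
(e) forbidden (parity, ΔL, ΔJ fail)
(f) forbidden (parity fails)
(g) allowed
(h) allowed
Total allowed: 4 of 8.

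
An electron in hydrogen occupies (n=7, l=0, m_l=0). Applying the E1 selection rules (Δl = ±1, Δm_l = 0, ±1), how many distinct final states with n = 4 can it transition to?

E1 requires Δl = ±1, so l_f ∈ {-1, 1}; with 0 ≤ l_f ≤ n_f−1 = 3, the allowed l_f values are {1}.
For l_f = 1: m_f ∈ {m_i−1, m_i, m_i+1} ∩ [−1, 1] = {-1, 0, 1} → 3 states.
Total: 3.

3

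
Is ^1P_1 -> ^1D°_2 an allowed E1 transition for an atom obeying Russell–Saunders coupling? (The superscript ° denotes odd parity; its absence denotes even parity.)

allowed

Initial level: S=0, L=1, J=1, parity even. Final level: S=0, L=2, J=2, parity odd.
ΔS = 0: S: 0 → 0 — ok.
ΔL = 0, ±1 (not L=0↔0): L: 1 → 2, ΔL = +1 — ok.
ΔJ = 0, ±1 (not J=0↔0): J: 1 → 2, ΔJ = +1 — ok.
Parity must change: even → odd — ok.
All four E1 rules are satisfied.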